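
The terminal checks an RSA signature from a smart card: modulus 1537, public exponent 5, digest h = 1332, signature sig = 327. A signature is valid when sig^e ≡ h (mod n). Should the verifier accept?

accept

Squares mod 1537: sig^1≡327, sig^2≡876, sig^4≡413
5 = 4 + 1, so sig^5 ≡ 413·327 ≡ 1332 (mod 1537)
sig^5 mod 1537 = 1332 matches h.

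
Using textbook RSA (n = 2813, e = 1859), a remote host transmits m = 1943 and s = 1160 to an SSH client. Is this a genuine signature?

s^2 ≡ 1160^2 = 1345600 ≡ 986
s^4 ≡ 986^2 = 972196 ≡ 1711
s^8 ≡ 1711^2 = 2927521 ≡ 2001
s^16 ≡ 2001^2 = 4004001 ≡ 1102
s^32 ≡ 1102^2 = 1214404 ≡ 2001
s^64 ≡ 2001^2 = 4004001 ≡ 1102
s^128 ≡ 1102^2 = 1214404 ≡ 2001
s^256 ≡ 2001^2 = 4004001 ≡ 1102
s^512 ≡ 1102^2 = 1214404 ≡ 2001
s^1024 ≡ 2001^2 = 4004001 ≡ 1102
1859 = 1024 + 512 + 256 + 64 + 2 + 1, so s^1859 ≡ 1102·2001·1102·1102·986·1160 ≡ 1334 (mod 2813)
s^1859 mod 2813 = 1334, but m = 1943.

forged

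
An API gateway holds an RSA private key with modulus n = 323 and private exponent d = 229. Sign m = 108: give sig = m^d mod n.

Squares mod 323: m^1≡108, m^2≡36, m^4≡4, m^8≡16, m^16≡256, m^32≡290, m^64≡120, m^128≡188
229 = 128 + 64 + 32 + 4 + 1, so m^229 ≡ 188·120·290·4·108 ≡ 262 (mod 323)

262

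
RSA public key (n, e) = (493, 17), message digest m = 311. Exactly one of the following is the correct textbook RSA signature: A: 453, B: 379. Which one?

Candidate A: Squares mod 493: 453^1≡453, 453^2≡121, 453^4≡344, 453^8≡16, 453^16≡256; 17 = 16 + 1, so 453^17 ≡ 256·453 ≡ 113 (mod 493)
Candidate B: Squares mod 493: 379^1≡379, 379^2≡178, 379^4≡132, 379^8≡169, 379^16≡460; 17 = 16 + 1, so 379^17 ≡ 460·379 ≡ 311 (mod 493)
  → matches m = 311

B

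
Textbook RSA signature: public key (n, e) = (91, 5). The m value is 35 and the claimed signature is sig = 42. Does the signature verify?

verifies

sig^2 ≡ 42^2 = 1764 ≡ 35
sig^4 ≡ 35^2 = 1225 ≡ 42
5 = 4 + 1, so sig^5 ≡ 42·42 ≡ 35 (mod 91)
sig^5 mod 91 = 35 matches m.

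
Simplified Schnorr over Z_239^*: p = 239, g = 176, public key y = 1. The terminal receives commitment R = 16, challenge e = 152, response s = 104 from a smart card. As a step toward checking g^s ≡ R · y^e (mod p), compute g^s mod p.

16

176^2 = 30976 ≡ 145
176^4 ≡ 145^2 = 21025 ≡ 232
176^8 ≡ 232^2 = 53824 ≡ 49
176^16 ≡ 49^2 = 2401 ≡ 11
176^32 ≡ 11^2 = 121
176^64 ≡ 121^2 = 14641 ≡ 62
104 = 64 + 32 + 8, so 176^104 ≡ 62·121·49 ≡ 16 (mod 239)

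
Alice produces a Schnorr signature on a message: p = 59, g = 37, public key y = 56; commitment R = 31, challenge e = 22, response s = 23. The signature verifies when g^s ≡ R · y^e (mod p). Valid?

g^s mod p:
Squares mod 59: 37^1≡37, 37^2≡12, 37^4≡26, 37^8≡27, 37^16≡21
23 = 16 + 4 + 2 + 1, so 37^23 ≡ 21·26·12·37 ≡ 52 (mod 59)
R · y^e mod p:
Squares mod 59: 56^1≡56, 56^2≡9, 56^4≡22, 56^8≡12, 56^16≡26
22 = 16 + 4 + 2, so 56^22 ≡ 26·22·9 ≡ 15 (mod 59)
31·15 = 465 ≡ 52 (mod 59)
52 ≡ 52 (mod 59); signature holds.

yes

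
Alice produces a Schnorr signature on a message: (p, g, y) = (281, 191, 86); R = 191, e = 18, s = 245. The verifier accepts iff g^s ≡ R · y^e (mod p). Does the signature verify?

verifies

g^s mod p:
191^245 mod 281 = 280
R · y^e mod p:
86^18 mod 281 = 153
191·153 = 29223 ≡ 280 (mod 281)
280 ≡ 280 (mod 281); signature holds.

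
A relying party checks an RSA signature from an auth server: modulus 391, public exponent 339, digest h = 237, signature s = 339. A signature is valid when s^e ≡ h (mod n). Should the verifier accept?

Squares mod 391: s^1≡339, s^2≡358, s^4≡307, s^8≡18, s^16≡324, s^32≡188, s^64≡154, s^128≡256, s^256≡239
339 = 256 + 64 + 16 + 2 + 1, so s^339 ≡ 239·154·324·358·339 ≡ 237 (mod 391)
s^339 mod 391 = 237 matches h.

accept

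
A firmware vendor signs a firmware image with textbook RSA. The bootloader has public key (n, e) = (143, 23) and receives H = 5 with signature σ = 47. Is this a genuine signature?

genuine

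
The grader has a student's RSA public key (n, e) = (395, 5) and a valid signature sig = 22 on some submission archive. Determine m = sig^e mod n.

sig^2 ≡ 22^2 = 484 ≡ 89
sig^4 ≡ 89^2 = 7921 ≡ 21
5 = 4 + 1, so sig^5 ≡ 21·22 ≡ 67 (mod 395)

67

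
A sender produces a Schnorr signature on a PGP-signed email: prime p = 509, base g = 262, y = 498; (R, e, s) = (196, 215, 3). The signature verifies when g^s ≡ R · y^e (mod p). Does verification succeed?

fails

g^s mod p:
262^2 = 68644 ≡ 438
3 = 2 + 1, so 262^3 ≡ 438·262 ≡ 231 (mod 509)
R · y^e mod p:
498^2 = 248004 ≡ 121
498^4 ≡ 121^2 = 14641 ≡ 389
498^8 ≡ 389^2 = 151321 ≡ 148
498^16 ≡ 148^2 = 21904 ≡ 17
498^32 ≡ 17^2 = 289
498^64 ≡ 289^2 = 83521 ≡ 45
498^128 ≡ 45^2 = 2025 ≡ 498
215 = 128 + 64 + 16 + 4 + 2 + 1, so 498^215 ≡ 498·45·17·389·121·498 ≡ 222 (mod 509)
196·222 = 43512 ≡ 247 (mod 509)
231 ≠ 247; the check fails.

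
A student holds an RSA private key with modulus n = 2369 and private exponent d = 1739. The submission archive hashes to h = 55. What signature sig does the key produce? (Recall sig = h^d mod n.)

h^1739 mod 2369 = 1964

1964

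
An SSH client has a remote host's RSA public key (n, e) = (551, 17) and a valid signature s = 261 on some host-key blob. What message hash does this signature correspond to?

s^17 mod 551 = 319

319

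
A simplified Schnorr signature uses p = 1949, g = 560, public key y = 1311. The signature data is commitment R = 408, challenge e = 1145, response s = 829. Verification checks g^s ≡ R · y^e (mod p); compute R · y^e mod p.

1806

1311^2 = 1718721 ≡ 1652
1311^4 ≡ 1652^2 = 2729104 ≡ 504
1311^8 ≡ 504^2 = 254016 ≡ 646
1311^16 ≡ 646^2 = 417316 ≡ 230
1311^32 ≡ 230^2 = 52900 ≡ 277
1311^64 ≡ 277^2 = 76729 ≡ 718
1311^128 ≡ 718^2 = 515524 ≡ 988
1311^256 ≡ 988^2 = 976144 ≡ 1644
1311^512 ≡ 1644^2 = 2702736 ≡ 1422
1311^1024 ≡ 1422^2 = 2022084 ≡ 971
1145 = 1024 + 64 + 32 + 16 + 8 + 1, so 1311^1145 ≡ 971·718·277·230·646·1311 ≡ 549 (mod 1949)
R · y^e ≡ 408·549 = 223992 ≡ 1806 (mod 1949)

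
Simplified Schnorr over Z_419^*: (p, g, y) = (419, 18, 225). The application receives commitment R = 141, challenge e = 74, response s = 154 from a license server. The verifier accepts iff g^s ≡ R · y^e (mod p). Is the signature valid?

invalid

g^s mod p:
18^2 = 324
18^4 ≡ 324^2 = 104976 ≡ 226
18^8 ≡ 226^2 = 51076 ≡ 377
18^16 ≡ 377^2 = 142129 ≡ 88
18^32 ≡ 88^2 = 7744 ≡ 202
18^64 ≡ 202^2 = 40804 ≡ 161
18^128 ≡ 161^2 = 25921 ≡ 362
154 = 128 + 16 + 8 + 2, so 18^154 ≡ 362·88·377·324 ≡ 114 (mod 419)
R · y^e mod p:
225^2 = 50625 ≡ 345
225^4 ≡ 345^2 = 119025 ≡ 29
225^8 ≡ 29^2 = 841 ≡ 3
225^16 ≡ 3^2 = 9
225^32 ≡ 9^2 = 81
225^64 ≡ 81^2 = 6561 ≡ 276
74 = 64 + 8 + 2, so 225^74 ≡ 276·3·345 ≡ 321 (mod 419)
141·321 = 45261 ≡ 9 (mod 419)
114 ≠ 9; the check fails.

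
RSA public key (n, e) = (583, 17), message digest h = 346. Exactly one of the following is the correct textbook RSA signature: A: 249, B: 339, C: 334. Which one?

C

Candidate A: Squares mod 583: 249^1≡249, 249^2≡203, 249^4≡399, 249^8≡42, 249^16≡15; 17 = 16 + 1, so 249^17 ≡ 15·249 ≡ 237 (mod 583)
Candidate B: Squares mod 583: 339^1≡339, 339^2≡70, 339^4≡236, 339^8≡311, 339^16≡526; 17 = 16 + 1, so 339^17 ≡ 526·339 ≡ 499 (mod 583)
Candidate C: Squares mod 583: 334^1≡334, 334^2≡203, 334^4≡399, 334^8≡42, 334^16≡15; 17 = 16 + 1, so 334^17 ≡ 15·334 ≡ 346 (mod 583)
  → matches h = 346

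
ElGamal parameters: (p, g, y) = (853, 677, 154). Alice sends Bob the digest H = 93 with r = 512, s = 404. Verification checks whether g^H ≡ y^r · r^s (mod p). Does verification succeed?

Left side g^H mod p:
677^93 mod 853 = 280
Right side y^r · r^s mod p:
154^512 mod 853 = 789
512^404 mod 853 = 168
789·168 = 132552 ≡ 337 (mod 853)
280 ≠ 337, so verification fails.

fails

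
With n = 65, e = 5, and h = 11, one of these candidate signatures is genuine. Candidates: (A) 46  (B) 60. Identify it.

A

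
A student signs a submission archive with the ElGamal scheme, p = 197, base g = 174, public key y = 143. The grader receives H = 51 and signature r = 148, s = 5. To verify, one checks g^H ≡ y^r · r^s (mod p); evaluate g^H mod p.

Squares mod 197: 174^1≡174, 174^2≡135, 174^4≡101, 174^8≡154, 174^16≡76, 174^32≡63
51 = 32 + 16 + 2 + 1, so 174^51 ≡ 63·76·135·174 ≡ 62 (mod 197)

62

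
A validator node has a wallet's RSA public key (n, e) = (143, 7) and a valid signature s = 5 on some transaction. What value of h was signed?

s^2 ≡ 5^2 = 25
s^4 ≡ 25^2 = 625 ≡ 53
7 = 4 + 2 + 1, so s^7 ≡ 53·25·5 ≡ 47 (mod 143)

47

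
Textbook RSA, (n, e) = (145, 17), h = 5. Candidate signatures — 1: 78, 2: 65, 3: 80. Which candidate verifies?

Candidate 1: 78^17 mod 145 = 83
Candidate 2: 65^17 mod 145 = 140
Candidate 3: 80^17 mod 145 = 5
  → matches h = 5

3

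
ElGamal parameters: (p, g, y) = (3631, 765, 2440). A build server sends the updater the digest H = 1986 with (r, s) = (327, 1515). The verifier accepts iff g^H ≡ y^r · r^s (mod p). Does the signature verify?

Left side g^H mod p:
765^1986 mod 3631 = 2653
Right side y^r · r^s mod p:
2440^327 mod 3631 = 24
327^1515 mod 3631 = 867
24·867 = 20808 ≡ 2653 (mod 3631)
2653 ≡ 2653 (mod 3631), so the signature is genuine.

verifies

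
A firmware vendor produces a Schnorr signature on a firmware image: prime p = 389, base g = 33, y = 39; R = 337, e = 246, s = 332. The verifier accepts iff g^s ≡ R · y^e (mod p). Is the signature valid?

invalid

g^s mod p:
33^332 mod 389 = 35
R · y^e mod p:
39^246 mod 389 = 86
337·86 = 28982 ≡ 196 (mod 389)
35 ≠ 196; the check fails.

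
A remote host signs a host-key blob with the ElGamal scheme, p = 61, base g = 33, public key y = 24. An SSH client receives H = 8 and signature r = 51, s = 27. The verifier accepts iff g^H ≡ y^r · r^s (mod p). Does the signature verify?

does not verify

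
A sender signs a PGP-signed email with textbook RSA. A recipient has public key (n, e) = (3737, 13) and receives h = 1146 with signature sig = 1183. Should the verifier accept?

accept

sig^2 ≡ 1183^2 = 1399489 ≡ 1851
sig^4 ≡ 1851^2 = 3426201 ≡ 3109
sig^8 ≡ 3109^2 = 9665881 ≡ 1999
13 = 8 + 4 + 1, so sig^13 ≡ 1999·3109·1183 ≡ 1146 (mod 3737)
1146 = h, so the signature checks out.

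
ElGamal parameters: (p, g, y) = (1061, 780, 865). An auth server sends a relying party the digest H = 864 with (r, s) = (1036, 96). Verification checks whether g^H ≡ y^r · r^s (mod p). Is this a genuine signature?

Left side g^H mod p:
Squares mod 1061: 780^1≡780, 780^2≡447, 780^4≡341, 780^8≡632, 780^16≡488, 780^32≡480, 780^64≡163, 780^128≡44, 780^256≡875, 780^512≡644
864 = 512 + 256 + 64 + 32, so 780^864 ≡ 644·875·163·480 ≡ 903 (mod 1061)
Right side y^r · r^s mod p:
Squares mod 1061: 865^1≡865, 865^2≡220, 865^4≡655, 865^8≡381, 865^16≡865, 865^32≡220, 865^64≡655, 865^128≡381, 865^256≡865, 865^512≡220, 865^1024≡655
1036 = 1024 + 8 + 4, so 865^1036 ≡ 655·381·655 ≡ 865 (mod 1061)
Squares mod 1061: 1036^1≡1036, 1036^2≡625, 1036^4≡177, 1036^8≡560, 1036^16≡605, 1036^32≡1041, 1036^64≡400
96 = 64 + 32, so 1036^96 ≡ 400·1041 ≡ 488 (mod 1061)
865·488 = 422120 ≡ 903 (mod 1061)
903 ≡ 903 (mod 1061), so the signature is genuine.

genuine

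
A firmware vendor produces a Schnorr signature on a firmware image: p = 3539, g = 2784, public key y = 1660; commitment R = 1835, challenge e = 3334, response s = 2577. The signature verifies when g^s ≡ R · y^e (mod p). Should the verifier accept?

accept

g^s mod p:
2784^2577 mod 3539 = 1311
R · y^e mod p:
1660^3334 mod 3539 = 3532
1835·3532 = 6481220 ≡ 1311 (mod 3539)
1311 ≡ 1311 (mod 3539); signature holds.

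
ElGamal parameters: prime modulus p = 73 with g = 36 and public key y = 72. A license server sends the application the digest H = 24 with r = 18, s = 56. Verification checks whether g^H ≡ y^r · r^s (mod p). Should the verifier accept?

reject

Left side g^H mod p:
36^2 = 1296 ≡ 55
36^4 ≡ 55^2 = 3025 ≡ 32
36^8 ≡ 32^2 = 1024 ≡ 2
36^16 ≡ 2^2 = 4
24 = 16 + 8, so 36^24 ≡ 4·2 ≡ 8 (mod 73)
Right side y^r · r^s mod p:
72^2 = 5184 ≡ 1
72^4 ≡ 1^2 = 1
72^8 ≡ 1^2 = 1
72^16 ≡ 1^2 = 1
18 = 16 + 2, so 72^18 ≡ 1·1 ≡ 1 (mod 73)
18^2 = 324 ≡ 32
18^4 ≡ 32^2 = 1024 ≡ 2
18^8 ≡ 2^2 = 4
18^16 ≡ 4^2 = 16
18^32 ≡ 16^2 = 256 ≡ 37
56 = 32 + 16 + 8, so 18^56 ≡ 37·16·4 ≡ 32 (mod 73)
1·32 = 32 ≡ 32 (mod 73)
8 ≠ 32, so verification fails.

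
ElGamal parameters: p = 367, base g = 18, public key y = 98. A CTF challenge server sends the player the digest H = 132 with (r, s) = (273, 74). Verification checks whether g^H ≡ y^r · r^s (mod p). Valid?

no

Left side g^H mod p:
Squares mod 367: 18^1≡18, 18^2≡324, 18^4≡14, 18^8≡196, 18^16≡248, 18^32≡215, 18^64≡350, 18^128≡289
132 = 128 + 4, so 18^132 ≡ 289·14 ≡ 9 (mod 367)
Right side y^r · r^s mod p:
Squares mod 367: 98^1≡98, 98^2≡62, 98^4≡174, 98^8≡182, 98^16≡94, 98^32≡28, 98^64≡50, 98^128≡298, 98^256≡357
273 = 256 + 16 + 1, so 98^273 ≡ 357·94·98 ≡ 364 (mod 367)
Squares mod 367: 273^1≡273, 273^2≡28, 273^4≡50, 273^8≡298, 273^16≡357, 273^32≡100, 273^64≡91
74 = 64 + 8 + 2, so 273^74 ≡ 91·298·28 ≡ 348 (mod 367)
364·348 = 126672 ≡ 57 (mod 367)
9 ≠ 57, so verification fails.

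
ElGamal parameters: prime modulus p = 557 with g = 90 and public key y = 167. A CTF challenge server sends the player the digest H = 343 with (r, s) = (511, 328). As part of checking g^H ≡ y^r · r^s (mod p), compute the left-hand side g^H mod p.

184

90^2 = 8100 ≡ 302
90^4 ≡ 302^2 = 91204 ≡ 413
90^8 ≡ 413^2 = 170569 ≡ 127
90^16 ≡ 127^2 = 16129 ≡ 533
90^32 ≡ 533^2 = 284089 ≡ 19
90^64 ≡ 19^2 = 361
90^128 ≡ 361^2 = 130321 ≡ 540
90^256 ≡ 540^2 = 291600 ≡ 289
343 = 256 + 64 + 16 + 4 + 2 + 1, so 90^343 ≡ 289·361·533·413·302·90 ≡ 184 (mod 557)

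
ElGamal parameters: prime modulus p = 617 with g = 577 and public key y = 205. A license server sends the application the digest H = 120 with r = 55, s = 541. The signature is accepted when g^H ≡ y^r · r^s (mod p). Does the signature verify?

Left side g^H mod p:
577^120 mod 617 = 83
Right side y^r · r^s mod p:
205^55 mod 617 = 139
55^541 mod 617 = 298
139·298 = 41422 ≡ 83 (mod 617)
83 ≡ 83 (mod 617), so the signature is genuine.

verifies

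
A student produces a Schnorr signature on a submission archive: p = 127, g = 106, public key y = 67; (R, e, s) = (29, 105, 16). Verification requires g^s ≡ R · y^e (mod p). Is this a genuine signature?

g^s mod p:
106^16 mod 127 = 72
R · y^e mod p:
67^105 mod 127 = 20
29·20 = 580 ≡ 72 (mod 127)
72 ≡ 72 (mod 127); signature holds.

genuine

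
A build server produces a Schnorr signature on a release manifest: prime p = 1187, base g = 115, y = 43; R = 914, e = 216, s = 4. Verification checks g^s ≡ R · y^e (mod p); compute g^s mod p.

115^2 = 13225 ≡ 168
115^4 ≡ 168^2 = 28224 ≡ 923

923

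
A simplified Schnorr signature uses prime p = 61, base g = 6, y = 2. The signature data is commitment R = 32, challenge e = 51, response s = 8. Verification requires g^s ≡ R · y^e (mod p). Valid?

yes

g^s mod p:
6^2 = 36
6^4 ≡ 36^2 = 1296 ≡ 15
6^8 ≡ 15^2 = 225 ≡ 42
R · y^e mod p:
2^2 = 4
2^4 ≡ 4^2 = 16
2^8 ≡ 16^2 = 256 ≡ 12
2^16 ≡ 12^2 = 144 ≡ 22
2^32 ≡ 22^2 = 484 ≡ 57
51 = 32 + 16 + 2 + 1, so 2^51 ≡ 57·22·4·2 ≡ 28 (mod 61)
32·28 = 896 ≡ 42 (mod 61)
42 ≡ 42 (mod 61); signature holds.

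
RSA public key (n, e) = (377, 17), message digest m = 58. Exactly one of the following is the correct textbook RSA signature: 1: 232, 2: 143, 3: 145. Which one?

3

Candidate 1: Squares mod 377: 232^1≡232, 232^2≡290, 232^4≡29, 232^8≡87, 232^16≡29; 17 = 16 + 1, so 232^17 ≡ 29·232 ≡ 319 (mod 377)
Candidate 2: Squares mod 377: 143^1≡143, 143^2≡91, 143^4≡364, 143^8≡169, 143^16≡286; 17 = 16 + 1, so 143^17 ≡ 286·143 ≡ 182 (mod 377)
Candidate 3: Squares mod 377: 145^1≡145, 145^2≡290, 145^4≡29, 145^8≡87, 145^16≡29; 17 = 16 + 1, so 145^17 ≡ 29·145 ≡ 58 (mod 377)
  → matches m = 58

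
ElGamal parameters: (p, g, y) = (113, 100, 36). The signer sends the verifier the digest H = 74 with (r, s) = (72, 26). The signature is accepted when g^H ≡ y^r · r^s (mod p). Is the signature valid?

valid

Left side g^H mod p:
Squares mod 113: 100^1≡100, 100^2≡56, 100^4≡85, 100^8≡106, 100^16≡49, 100^32≡28, 100^64≡106
74 = 64 + 8 + 2, so 100^74 ≡ 106·106·56 ≡ 32 (mod 113)
Right side y^r · r^s mod p:
Squares mod 113: 36^1≡36, 36^2≡53, 36^4≡97, 36^8≡30, 36^16≡109, 36^32≡16, 36^64≡30
72 = 64 + 8, so 36^72 ≡ 30·30 ≡ 109 (mod 113)
Squares mod 113: 72^1≡72, 72^2≡99, 72^4≡83, 72^8≡109, 72^16≡16
26 = 16 + 8 + 2, so 72^26 ≡ 16·109·99 ≡ 105 (mod 113)
109·105 = 11445 ≡ 32 (mod 113)
32 ≡ 32 (mod 113), so the signature is genuine.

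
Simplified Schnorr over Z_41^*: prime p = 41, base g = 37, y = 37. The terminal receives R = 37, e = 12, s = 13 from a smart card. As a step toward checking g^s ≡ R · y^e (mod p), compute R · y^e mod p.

18

37^2 = 1369 ≡ 16
37^4 ≡ 16^2 = 256 ≡ 10
37^8 ≡ 10^2 = 100 ≡ 18
12 = 8 + 4, so 37^12 ≡ 18·10 ≡ 16 (mod 41)
R · y^e ≡ 37·16 = 592 ≡ 18 (mod 41)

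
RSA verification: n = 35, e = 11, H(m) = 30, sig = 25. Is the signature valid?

valid

sig^2 ≡ 25^2 = 625 ≡ 30
sig^4 ≡ 30^2 = 900 ≡ 25
sig^8 ≡ 25^2 = 625 ≡ 30
11 = 8 + 2 + 1, so sig^11 ≡ 30·30·25 ≡ 30 (mod 35)
Since 30 equals the digest 30, verification succeeds.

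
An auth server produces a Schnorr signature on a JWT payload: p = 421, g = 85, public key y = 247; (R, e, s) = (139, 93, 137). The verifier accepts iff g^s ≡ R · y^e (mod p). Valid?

g^s mod p:
85^2 = 7225 ≡ 68
85^4 ≡ 68^2 = 4624 ≡ 414
85^8 ≡ 414^2 = 171396 ≡ 49
85^16 ≡ 49^2 = 2401 ≡ 296
85^32 ≡ 296^2 = 87616 ≡ 48
85^64 ≡ 48^2 = 2304 ≡ 199
85^128 ≡ 199^2 = 39601 ≡ 27
137 = 128 + 8 + 1, so 85^137 ≡ 27·49·85 ≡ 48 (mod 421)
R · y^e mod p:
247^2 = 61009 ≡ 385
247^4 ≡ 385^2 = 148225 ≡ 33
247^8 ≡ 33^2 = 1089 ≡ 247
247^16 ≡ 247^2 = 61009 ≡ 385
247^32 ≡ 385^2 = 148225 ≡ 33
247^64 ≡ 33^2 = 1089 ≡ 247
93 = 64 + 16 + 8 + 4 + 1, so 247^93 ≡ 247·385·247·33·247 ≡ 385 (mod 421)
139·385 = 53515 ≡ 48 (mod 421)
48 ≡ 48 (mod 421); signature holds.

yes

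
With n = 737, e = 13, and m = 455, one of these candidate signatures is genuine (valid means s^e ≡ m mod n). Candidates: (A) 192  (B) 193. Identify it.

Candidate A: Squares mod 737: 192^1≡192, 192^2≡14, 192^4≡196, 192^8≡92; 13 = 8 + 4 + 1, so 192^13 ≡ 92·196·192 ≡ 455 (mod 737)
  → matches m = 455
Candidate B: Squares mod 737: 193^1≡193, 193^2≡399, 193^4≡9, 193^8≡81; 13 = 8 + 4 + 1, so 193^13 ≡ 81·9·193 ≡ 667 (mod 737)

A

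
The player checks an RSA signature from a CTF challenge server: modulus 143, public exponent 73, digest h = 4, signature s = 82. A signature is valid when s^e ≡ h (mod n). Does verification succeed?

Squares mod 143: s^1≡82, s^2≡3, s^4≡9, s^8≡81, s^16≡126, s^32≡3, s^64≡9
73 = 64 + 8 + 1, so s^73 ≡ 9·81·82 ≡ 4 (mod 143)
Since 4 equals the digest 4, verification succeeds.

passes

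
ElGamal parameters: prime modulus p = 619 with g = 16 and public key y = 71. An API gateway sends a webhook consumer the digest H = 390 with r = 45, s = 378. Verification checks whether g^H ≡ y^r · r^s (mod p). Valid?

no

Left side g^H mod p:
Squares mod 619: 16^1≡16, 16^2≡256, 16^4≡541, 16^8≡513, 16^16≡94, 16^32≡170, 16^64≡426, 16^128≡109, 16^256≡120
390 = 256 + 128 + 4 + 2, so 16^390 ≡ 120·109·541·256 ≡ 39 (mod 619)
Right side y^r · r^s mod p:
Squares mod 619: 71^1≡71, 71^2≡89, 71^4≡493, 71^8≡401, 71^16≡480, 71^32≡132
45 = 32 + 8 + 4 + 1, so 71^45 ≡ 132·401·493·71 ≡ 376 (mod 619)
Squares mod 619: 45^1≡45, 45^2≡168, 45^4≡369, 45^8≡600, 45^16≡361, 45^32≡331, 45^64≡617, 45^128≡4, 45^256≡16
378 = 256 + 64 + 32 + 16 + 8 + 2, so 45^378 ≡ 16·617·331·361·600·168 ≡ 216 (mod 619)
376·216 = 81216 ≡ 127 (mod 619)
39 ≠ 127, so verification fails.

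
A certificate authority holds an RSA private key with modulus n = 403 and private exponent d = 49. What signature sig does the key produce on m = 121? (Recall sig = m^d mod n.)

329

m^2 ≡ 121^2 = 14641 ≡ 133
m^4 ≡ 133^2 = 17689 ≡ 360
m^8 ≡ 360^2 = 129600 ≡ 237
m^16 ≡ 237^2 = 56169 ≡ 152
m^32 ≡ 152^2 = 23104 ≡ 133
49 = 32 + 16 + 1, so m^49 ≡ 133·152·121 ≡ 329 (mod 403)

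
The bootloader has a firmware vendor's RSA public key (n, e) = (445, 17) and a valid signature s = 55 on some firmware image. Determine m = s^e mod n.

55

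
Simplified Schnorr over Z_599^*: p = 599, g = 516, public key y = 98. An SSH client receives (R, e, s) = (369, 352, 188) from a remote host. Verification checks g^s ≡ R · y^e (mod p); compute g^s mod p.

516^2 = 266256 ≡ 300
516^4 ≡ 300^2 = 90000 ≡ 150
516^8 ≡ 150^2 = 22500 ≡ 337
516^16 ≡ 337^2 = 113569 ≡ 358
516^32 ≡ 358^2 = 128164 ≡ 577
516^64 ≡ 577^2 = 332929 ≡ 484
516^128 ≡ 484^2 = 234256 ≡ 47
188 = 128 + 32 + 16 + 8 + 4, so 516^188 ≡ 47·577·358·337·150 ≡ 543 (mod 599)

543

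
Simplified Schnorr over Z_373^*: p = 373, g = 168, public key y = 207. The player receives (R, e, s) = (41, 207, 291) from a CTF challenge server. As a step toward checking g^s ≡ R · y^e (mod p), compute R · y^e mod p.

323

207^2 = 42849 ≡ 327
207^4 ≡ 327^2 = 106929 ≡ 251
207^8 ≡ 251^2 = 63001 ≡ 337
207^16 ≡ 337^2 = 113569 ≡ 177
207^32 ≡ 177^2 = 31329 ≡ 370
207^64 ≡ 370^2 = 136900 ≡ 9
207^128 ≡ 9^2 = 81
207 = 128 + 64 + 8 + 4 + 2 + 1, so 207^207 ≡ 81·9·337·251·327·207 ≡ 299 (mod 373)
R · y^e ≡ 41·299 = 12259 ≡ 323 (mod 373)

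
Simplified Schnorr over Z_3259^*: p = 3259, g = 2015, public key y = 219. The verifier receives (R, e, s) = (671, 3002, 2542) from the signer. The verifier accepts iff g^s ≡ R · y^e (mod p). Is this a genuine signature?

forged

g^s mod p:
2015^2 = 4060225 ≡ 2770
2015^4 ≡ 2770^2 = 7672900 ≡ 1214
2015^8 ≡ 1214^2 = 1473796 ≡ 728
2015^16 ≡ 728^2 = 529984 ≡ 2026
2015^32 ≡ 2026^2 = 4104676 ≡ 1595
2015^64 ≡ 1595^2 = 2544025 ≡ 2005
2015^128 ≡ 2005^2 = 4020025 ≡ 1678
2015^256 ≡ 1678^2 = 2815684 ≡ 3167
2015^512 ≡ 3167^2 = 10029889 ≡ 1946
2015^1024 ≡ 1946^2 = 3786916 ≡ 3217
2015^2048 ≡ 3217^2 = 10349089 ≡ 1764
2542 = 2048 + 256 + 128 + 64 + 32 + 8 + 4 + 2, so 2015^2542 ≡ 1764·3167·1678·2005·1595·728·1214·2770 ≡ 1972 (mod 3259)
R · y^e mod p:
219^2 = 47961 ≡ 2335
219^4 ≡ 2335^2 = 5452225 ≡ 3177
219^8 ≡ 3177^2 = 10093329 ≡ 206
219^16 ≡ 206^2 = 42436 ≡ 69
219^32 ≡ 69^2 = 4761 ≡ 1502
219^64 ≡ 1502^2 = 2256004 ≡ 776
219^128 ≡ 776^2 = 602176 ≡ 2520
219^256 ≡ 2520^2 = 6350400 ≡ 1868
219^512 ≡ 1868^2 = 3489424 ≡ 2294
219^1024 ≡ 2294^2 = 5262436 ≡ 2410
219^2048 ≡ 2410^2 = 5808100 ≡ 562
3002 = 2048 + 512 + 256 + 128 + 32 + 16 + 8 + 2, so 219^3002 ≡ 562·2294·1868·2520·1502·69·206·2335 ≡ 2200 (mod 3259)
671·2200 = 1476200 ≡ 3132 (mod 3259)
1972 ≠ 3132; the check fails.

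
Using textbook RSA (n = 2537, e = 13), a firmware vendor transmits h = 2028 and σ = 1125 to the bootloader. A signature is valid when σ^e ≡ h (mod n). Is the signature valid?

σ^2 ≡ 1125^2 = 1265625 ≡ 2199
σ^4 ≡ 2199^2 = 4835601 ≡ 79
σ^8 ≡ 79^2 = 6241 ≡ 1167
13 = 8 + 4 + 1, so σ^13 ≡ 1167·79·1125 ≡ 2028 (mod 2537)
2028 = h, so the signature checks out.

valid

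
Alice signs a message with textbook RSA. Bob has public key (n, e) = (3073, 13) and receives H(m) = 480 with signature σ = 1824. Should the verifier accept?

accept

Squares mod 3073: σ^1≡1824, σ^2≡1990, σ^4≡2076, σ^8≡1430
13 = 8 + 4 + 1, so σ^13 ≡ 1430·2076·1824 ≡ 480 (mod 3073)
σ^13 mod 3073 = 480 matches H(m).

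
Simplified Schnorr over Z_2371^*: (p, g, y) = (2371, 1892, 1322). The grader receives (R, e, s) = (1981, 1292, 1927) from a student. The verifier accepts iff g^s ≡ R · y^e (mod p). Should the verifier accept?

reject

g^s mod p:
1892^2 = 3579664 ≡ 1825
1892^4 ≡ 1825^2 = 3330625 ≡ 1741
1892^8 ≡ 1741^2 = 3031081 ≡ 943
1892^16 ≡ 943^2 = 889249 ≡ 124
1892^32 ≡ 124^2 = 15376 ≡ 1150
1892^64 ≡ 1150^2 = 1322500 ≡ 1853
1892^128 ≡ 1853^2 = 3433609 ≡ 401
1892^256 ≡ 401^2 = 160801 ≡ 1944
1892^512 ≡ 1944^2 = 3779136 ≡ 2133
1892^1024 ≡ 2133^2 = 4549689 ≡ 2111
1927 = 1024 + 512 + 256 + 128 + 4 + 2 + 1, so 1892^1927 ≡ 2111·2133·1944·401·1741·1825·1892 ≡ 166 (mod 2371)
R · y^e mod p:
1322^2 = 1747684 ≡ 257
1322^4 ≡ 257^2 = 66049 ≡ 2032
1322^8 ≡ 2032^2 = 4129024 ≡ 1113
1322^16 ≡ 1113^2 = 1238769 ≡ 1107
1322^32 ≡ 1107^2 = 1225449 ≡ 2013
1322^64 ≡ 2013^2 = 4052169 ≡ 130
1322^128 ≡ 130^2 = 16900 ≡ 303
1322^256 ≡ 303^2 = 91809 ≡ 1711
1322^512 ≡ 1711^2 = 2927521 ≡ 1707
1322^1024 ≡ 1707^2 = 2913849 ≡ 2261
1292 = 1024 + 256 + 8 + 4, so 1322^1292 ≡ 2261·1711·1113·2032 ≡ 1998 (mod 2371)
1981·1998 = 3958038 ≡ 839 (mod 2371)
166 ≠ 839; the check fails.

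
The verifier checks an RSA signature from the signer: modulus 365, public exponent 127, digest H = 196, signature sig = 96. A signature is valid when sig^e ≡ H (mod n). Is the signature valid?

sig^127 mod 365 = 196
Since 196 equals the digest 196, verification succeeds.

valid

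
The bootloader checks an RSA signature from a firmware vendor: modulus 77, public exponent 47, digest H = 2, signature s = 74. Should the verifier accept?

accept

s^2 ≡ 74^2 = 5476 ≡ 9
s^4 ≡ 9^2 = 81 ≡ 4
s^8 ≡ 4^2 = 16
s^16 ≡ 16^2 = 256 ≡ 25
s^32 ≡ 25^2 = 625 ≡ 9
47 = 32 + 8 + 4 + 2 + 1, so s^47 ≡ 9·16·4·9·74 ≡ 2 (mod 77)
s^47 mod 77 = 2 matches H.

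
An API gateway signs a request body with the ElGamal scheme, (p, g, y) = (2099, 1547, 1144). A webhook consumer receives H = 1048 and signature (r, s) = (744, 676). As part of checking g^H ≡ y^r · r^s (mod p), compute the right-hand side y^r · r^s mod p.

1144^744 mod 2099 = 110
744^676 mod 2099 = 139
y^r · r^s ≡ 110·139 = 15290 ≡ 597 (mod 2099)

597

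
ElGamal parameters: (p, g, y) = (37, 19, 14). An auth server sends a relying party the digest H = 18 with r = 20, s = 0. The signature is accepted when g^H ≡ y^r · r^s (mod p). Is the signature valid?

invalid

Left side g^H mod p:
19^18 mod 37 = 36
Right side y^r · r^s mod p:
14^20 mod 37 = 26
20^0 mod 37 = 1
26·1 = 26 ≡ 26 (mod 37)
36 ≠ 26, so verification fails.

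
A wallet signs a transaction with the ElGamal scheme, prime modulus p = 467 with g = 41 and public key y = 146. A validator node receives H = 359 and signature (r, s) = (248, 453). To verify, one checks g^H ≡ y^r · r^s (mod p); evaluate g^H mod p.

41^359 mod 467 = 438

438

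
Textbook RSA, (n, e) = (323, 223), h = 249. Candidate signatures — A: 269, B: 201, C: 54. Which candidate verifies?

A

Candidate A: Squares mod 323: 269^1≡269, 269^2≡9, 269^4≡81, 269^8≡101, 269^16≡188, 269^32≡137, 269^64≡35, 269^128≡256; 223 = 128 + 64 + 16 + 8 + 4 + 2 + 1, so 269^223 ≡ 256·35·188·101·81·9·269 ≡ 249 (mod 323)
  → matches h = 249
Candidate B: Squares mod 323: 201^1≡201, 201^2≡26, 201^4≡30, 201^8≡254, 201^16≡239, 201^32≡273, 201^64≡239, 201^128≡273; 223 = 128 + 64 + 16 + 8 + 4 + 2 + 1, so 201^223 ≡ 273·239·239·254·30·26·201 ≡ 11 (mod 323)
Candidate C: Squares mod 323: 54^1≡54, 54^2≡9, 54^4≡81, 54^8≡101, 54^16≡188, 54^32≡137, 54^64≡35, 54^128≡256; 223 = 128 + 64 + 16 + 8 + 4 + 2 + 1, so 54^223 ≡ 256·35·188·101·81·9·54 ≡ 74 (mod 323)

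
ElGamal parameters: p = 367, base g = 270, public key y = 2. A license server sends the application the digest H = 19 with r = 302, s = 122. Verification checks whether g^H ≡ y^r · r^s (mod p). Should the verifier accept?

reject

Left side g^H mod p:
270^2 = 72900 ≡ 234
270^4 ≡ 234^2 = 54756 ≡ 73
270^8 ≡ 73^2 = 5329 ≡ 191
270^16 ≡ 191^2 = 36481 ≡ 148
19 = 16 + 2 + 1, so 270^19 ≡ 148·234·270 ≡ 214 (mod 367)
Right side y^r · r^s mod p:
2^2 = 4
2^4 ≡ 4^2 = 16
2^8 ≡ 16^2 = 256
2^16 ≡ 256^2 = 65536 ≡ 210
2^32 ≡ 210^2 = 44100 ≡ 60
2^64 ≡ 60^2 = 3600 ≡ 297
2^128 ≡ 297^2 = 88209 ≡ 129
2^256 ≡ 129^2 = 16641 ≡ 126
302 = 256 + 32 + 8 + 4 + 2, so 2^302 ≡ 126·60·256·16·4 ≡ 173 (mod 367)
302^2 = 91204 ≡ 188
302^4 ≡ 188^2 = 35344 ≡ 112
302^8 ≡ 112^2 = 12544 ≡ 66
302^16 ≡ 66^2 = 4356 ≡ 319
302^32 ≡ 319^2 = 101761 ≡ 102
302^64 ≡ 102^2 = 10404 ≡ 128
122 = 64 + 32 + 16 + 8 + 2, so 302^122 ≡ 128·102·319·66·188 ≡ 283 (mod 367)
173·283 = 48959 ≡ 148 (mod 367)
214 ≠ 148, so verification fails.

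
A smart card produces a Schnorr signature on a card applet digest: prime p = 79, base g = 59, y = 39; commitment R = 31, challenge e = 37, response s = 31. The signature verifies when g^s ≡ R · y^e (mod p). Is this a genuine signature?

genuine

g^s mod p:
59^31 mod 79 = 34
R · y^e mod p:
39^37 mod 79 = 75
31·75 = 2325 ≡ 34 (mod 79)
34 ≡ 34 (mod 79); signature holds.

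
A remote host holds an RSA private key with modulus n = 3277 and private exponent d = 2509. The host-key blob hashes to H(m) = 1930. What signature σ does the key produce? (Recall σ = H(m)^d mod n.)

2008

Squares mod 3277: (H(m))^1≡1930, (H(m))^2≡2228, (H(m))^4≡2606, (H(m))^8≡1292, (H(m))^16≡1271, (H(m))^32≡3157, (H(m))^64≡1292, (H(m))^128≡1271, (H(m))^256≡3157, (H(m))^512≡1292, (H(m))^1024≡1271, (H(m))^2048≡3157
2509 = 2048 + 256 + 128 + 64 + 8 + 4 + 1, so (H(m))^2509 ≡ 3157·3157·1271·1292·1292·2606·1930 ≡ 2008 (mod 3277)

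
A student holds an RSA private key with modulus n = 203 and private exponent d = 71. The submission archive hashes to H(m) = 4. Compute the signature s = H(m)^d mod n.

149

(H(m))^2 ≡ 4^2 = 16
(H(m))^4 ≡ 16^2 = 256 ≡ 53
(H(m))^8 ≡ 53^2 = 2809 ≡ 170
(H(m))^16 ≡ 170^2 = 28900 ≡ 74
(H(m))^32 ≡ 74^2 = 5476 ≡ 198
(H(m))^64 ≡ 198^2 = 39204 ≡ 25
71 = 64 + 4 + 2 + 1, so (H(m))^71 ≡ 25·53·16·4 ≡ 149 (mod 203)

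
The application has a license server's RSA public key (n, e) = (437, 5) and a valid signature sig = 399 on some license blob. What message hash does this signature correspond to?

361

Squares mod 437: sig^1≡399, sig^2≡133, sig^4≡209
5 = 4 + 1, so sig^5 ≡ 209·399 ≡ 361 (mod 437)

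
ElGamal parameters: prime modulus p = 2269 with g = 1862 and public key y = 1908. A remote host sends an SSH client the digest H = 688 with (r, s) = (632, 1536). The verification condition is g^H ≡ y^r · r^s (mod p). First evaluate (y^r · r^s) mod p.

1087

1908^2 = 3640464 ≡ 988
1908^4 ≡ 988^2 = 976144 ≡ 474
1908^8 ≡ 474^2 = 224676 ≡ 45
1908^16 ≡ 45^2 = 2025
1908^32 ≡ 2025^2 = 4100625 ≡ 542
1908^64 ≡ 542^2 = 293764 ≡ 1063
1908^128 ≡ 1063^2 = 1129969 ≡ 7
1908^256 ≡ 7^2 = 49
1908^512 ≡ 49^2 = 2401 ≡ 132
632 = 512 + 64 + 32 + 16 + 8, so 1908^632 ≡ 132·1063·542·2025·45 ≡ 1987 (mod 2269)
632^2 = 399424 ≡ 80
632^4 ≡ 80^2 = 6400 ≡ 1862
632^8 ≡ 1862^2 = 3467044 ≡ 12
632^16 ≡ 12^2 = 144
632^32 ≡ 144^2 = 20736 ≡ 315
632^64 ≡ 315^2 = 99225 ≡ 1658
632^128 ≡ 1658^2 = 2748964 ≡ 1205
632^256 ≡ 1205^2 = 1452025 ≡ 2134
632^512 ≡ 2134^2 = 4553956 ≡ 73
632^1024 ≡ 73^2 = 5329 ≡ 791
1536 = 1024 + 512, so 632^1536 ≡ 791·73 ≡ 1018 (mod 2269)
y^r · r^s ≡ 1987·1018 = 2022766 ≡ 1087 (mod 2269)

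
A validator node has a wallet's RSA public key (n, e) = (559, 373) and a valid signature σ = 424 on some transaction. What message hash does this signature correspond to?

424

Squares mod 559: σ^1≡424, σ^2≡337, σ^4≡92, σ^8≡79, σ^16≡92, σ^32≡79, σ^64≡92, σ^128≡79, σ^256≡92
373 = 256 + 64 + 32 + 16 + 4 + 1, so σ^373 ≡ 92·92·79·92·92·424 ≡ 424 (mod 559)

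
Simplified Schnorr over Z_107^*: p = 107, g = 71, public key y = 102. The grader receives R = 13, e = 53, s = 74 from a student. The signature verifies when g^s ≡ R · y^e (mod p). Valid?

g^s mod p:
71^2 = 5041 ≡ 12
71^4 ≡ 12^2 = 144 ≡ 37
71^8 ≡ 37^2 = 1369 ≡ 85
71^16 ≡ 85^2 = 7225 ≡ 56
71^32 ≡ 56^2 = 3136 ≡ 33
71^64 ≡ 33^2 = 1089 ≡ 19
74 = 64 + 8 + 2, so 71^74 ≡ 19·85·12 ≡ 13 (mod 107)
R · y^e mod p:
102^2 = 10404 ≡ 25
102^4 ≡ 25^2 = 625 ≡ 90
102^8 ≡ 90^2 = 8100 ≡ 75
102^16 ≡ 75^2 = 5625 ≡ 61
102^32 ≡ 61^2 = 3721 ≡ 83
53 = 32 + 16 + 4 + 1, so 102^53 ≡ 83·61·90·102 ≡ 1 (mod 107)
13·1 = 13 ≡ 13 (mod 107)
13 ≡ 13 (mod 107); signature holds.

yes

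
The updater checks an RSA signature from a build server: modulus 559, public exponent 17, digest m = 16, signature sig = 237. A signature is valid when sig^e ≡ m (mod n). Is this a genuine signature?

forged

sig^2 ≡ 237^2 = 56169 ≡ 269
sig^4 ≡ 269^2 = 72361 ≡ 250
sig^8 ≡ 250^2 = 62500 ≡ 451
sig^16 ≡ 451^2 = 203401 ≡ 484
17 = 16 + 1, so sig^17 ≡ 484·237 ≡ 113 (mod 559)
The recovered value 113 does not match the digest 16.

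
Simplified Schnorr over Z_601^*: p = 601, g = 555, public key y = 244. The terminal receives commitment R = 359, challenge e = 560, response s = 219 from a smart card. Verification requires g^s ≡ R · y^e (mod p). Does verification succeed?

fails

g^s mod p:
Squares mod 601: 555^1≡555, 555^2≡313, 555^4≡6, 555^8≡36, 555^16≡94, 555^32≡422, 555^64≡188, 555^128≡486
219 = 128 + 64 + 16 + 8 + 2 + 1, so 555^219 ≡ 486·188·94·36·313·555 ≡ 202 (mod 601)
R · y^e mod p:
Squares mod 601: 244^1≡244, 244^2≡37, 244^4≡167, 244^8≡243, 244^16≡151, 244^32≡564, 244^64≡167, 244^128≡243, 244^256≡151, 244^512≡564
560 = 512 + 32 + 16, so 244^560 ≡ 564·564·151 ≡ 576 (mod 601)
359·576 = 206784 ≡ 40 (mod 601)
202 ≠ 40; the check fails.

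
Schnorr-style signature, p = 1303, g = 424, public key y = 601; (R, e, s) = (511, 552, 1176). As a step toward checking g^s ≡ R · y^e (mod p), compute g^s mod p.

424^1176 mod 1303 = 603

603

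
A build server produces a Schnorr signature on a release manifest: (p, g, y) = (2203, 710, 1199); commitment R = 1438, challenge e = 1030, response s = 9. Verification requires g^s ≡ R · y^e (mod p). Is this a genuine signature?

g^s mod p:
710^2 = 504100 ≡ 1816
710^4 ≡ 1816^2 = 3297856 ≡ 2168
710^8 ≡ 2168^2 = 4700224 ≡ 1225
9 = 8 + 1, so 710^9 ≡ 1225·710 ≡ 1768 (mod 2203)
R · y^e mod p:
1199^2 = 1437601 ≡ 1245
1199^4 ≡ 1245^2 = 1550025 ≡ 1316
1199^8 ≡ 1316^2 = 1731856 ≡ 298
1199^16 ≡ 298^2 = 88804 ≡ 684
1199^32 ≡ 684^2 = 467856 ≡ 820
1199^64 ≡ 820^2 = 672400 ≡ 485
1199^128 ≡ 485^2 = 235225 ≡ 1707
1199^256 ≡ 1707^2 = 2913849 ≡ 1483
1199^512 ≡ 1483^2 = 2199289 ≡ 695
1199^1024 ≡ 695^2 = 483025 ≡ 568
1030 = 1024 + 4 + 2, so 1199^1030 ≡ 568·1316·1245 ≡ 458 (mod 2203)
1438·458 = 658604 ≡ 2110 (mod 2203)
1768 ≠ 2110; the check fails.

forged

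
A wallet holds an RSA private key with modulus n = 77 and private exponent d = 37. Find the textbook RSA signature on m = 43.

43

m^37 mod 77 = 43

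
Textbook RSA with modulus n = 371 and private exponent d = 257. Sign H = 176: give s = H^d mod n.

Squares mod 371: H^1≡176, H^2≡183, H^4≡99, H^8≡155, H^16≡281, H^32≡309, H^64≡134, H^128≡148, H^256≡15
257 = 256 + 1, so H^257 ≡ 15·176 ≡ 43 (mod 371)

43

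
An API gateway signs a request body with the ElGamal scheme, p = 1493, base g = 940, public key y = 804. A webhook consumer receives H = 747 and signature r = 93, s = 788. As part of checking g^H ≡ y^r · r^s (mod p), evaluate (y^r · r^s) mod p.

553

804^2 = 646416 ≡ 1440
804^4 ≡ 1440^2 = 2073600 ≡ 1316
804^8 ≡ 1316^2 = 1731856 ≡ 1469
804^16 ≡ 1469^2 = 2157961 ≡ 576
804^32 ≡ 576^2 = 331776 ≡ 330
804^64 ≡ 330^2 = 108900 ≡ 1404
93 = 64 + 16 + 8 + 4 + 1, so 804^93 ≡ 1404·576·1469·1316·804 ≡ 77 (mod 1493)
93^2 = 8649 ≡ 1184
93^4 ≡ 1184^2 = 1401856 ≡ 1422
93^8 ≡ 1422^2 = 2022084 ≡ 562
93^16 ≡ 562^2 = 315844 ≡ 821
93^32 ≡ 821^2 = 674041 ≡ 698
93^64 ≡ 698^2 = 487204 ≡ 486
93^128 ≡ 486^2 = 236196 ≡ 302
93^256 ≡ 302^2 = 91204 ≡ 131
93^512 ≡ 131^2 = 17161 ≡ 738
788 = 512 + 256 + 16 + 4, so 93^788 ≡ 738·131·821·1422 ≡ 1093 (mod 1493)
y^r · r^s ≡ 77·1093 = 84161 ≡ 553 (mod 1493)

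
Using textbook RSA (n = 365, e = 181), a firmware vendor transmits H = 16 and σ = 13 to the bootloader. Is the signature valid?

Squares mod 365: σ^1≡13, σ^2≡169, σ^4≡91, σ^8≡251, σ^16≡221, σ^32≡296, σ^64≡16, σ^128≡256
181 = 128 + 32 + 16 + 4 + 1, so σ^181 ≡ 256·296·221·91·13 ≡ 133 (mod 365)
σ^181 mod 365 = 133, but H = 16.

invalid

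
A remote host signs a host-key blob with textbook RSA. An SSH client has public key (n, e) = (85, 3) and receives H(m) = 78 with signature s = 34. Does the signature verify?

s^3 mod 85 = 34
The recovered value 34 does not match the digest 78.

does not verify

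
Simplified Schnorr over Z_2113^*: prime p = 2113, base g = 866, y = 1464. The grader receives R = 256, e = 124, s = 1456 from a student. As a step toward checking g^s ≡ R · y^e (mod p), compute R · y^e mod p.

765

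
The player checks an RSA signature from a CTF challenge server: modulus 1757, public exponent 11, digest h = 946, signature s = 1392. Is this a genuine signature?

forged

s^2 ≡ 1392^2 = 1937664 ≡ 1450
s^4 ≡ 1450^2 = 2102500 ≡ 1128
s^8 ≡ 1128^2 = 1272384 ≡ 316
11 = 8 + 2 + 1, so s^11 ≡ 316·1450·1392 ≡ 559 (mod 1757)
The recovered value 559 does not match the digest 946.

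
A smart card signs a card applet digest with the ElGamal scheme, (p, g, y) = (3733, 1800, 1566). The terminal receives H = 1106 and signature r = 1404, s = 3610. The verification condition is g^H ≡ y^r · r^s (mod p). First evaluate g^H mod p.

1800^2 = 3240000 ≡ 3489
1800^4 ≡ 3489^2 = 12173121 ≡ 3541
1800^8 ≡ 3541^2 = 12538681 ≡ 3267
1800^16 ≡ 3267^2 = 10673289 ≡ 642
1800^32 ≡ 642^2 = 412164 ≡ 1534
1800^64 ≡ 1534^2 = 2353156 ≡ 1366
1800^128 ≡ 1366^2 = 1865956 ≡ 3189
1800^256 ≡ 3189^2 = 10169721 ≡ 1029
1800^512 ≡ 1029^2 = 1058841 ≡ 2402
1800^1024 ≡ 2402^2 = 5769604 ≡ 2119
1106 = 1024 + 64 + 16 + 2, so 1800^1106 ≡ 2119·1366·642·3489 ≡ 2520 (mod 3733)

2520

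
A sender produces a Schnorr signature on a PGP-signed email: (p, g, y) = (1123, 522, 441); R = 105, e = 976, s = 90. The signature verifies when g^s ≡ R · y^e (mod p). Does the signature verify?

verifies

g^s mod p:
Squares mod 1123: 522^1≡522, 522^2≡718, 522^4≡67, 522^8≡1120, 522^16≡9, 522^32≡81, 522^64≡946
90 = 64 + 16 + 8 + 2, so 522^90 ≡ 946·9·1120·718 ≡ 557 (mod 1123)
R · y^e mod p:
Squares mod 1123: 441^1≡441, 441^2≡202, 441^4≡376, 441^8≡1001, 441^16≡285, 441^32≡369, 441^64≡278, 441^128≡920, 441^256≡781, 441^512≡172
976 = 512 + 256 + 128 + 64 + 16, so 441^976 ≡ 172·781·920·278·285 ≡ 16 (mod 1123)
105·16 = 1680 ≡ 557 (mod 1123)
557 ≡ 557 (mod 1123); signature holds.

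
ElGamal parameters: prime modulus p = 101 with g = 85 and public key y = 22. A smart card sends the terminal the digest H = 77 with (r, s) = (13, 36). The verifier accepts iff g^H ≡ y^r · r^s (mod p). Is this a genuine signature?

genuine

Left side g^H mod p:
Squares mod 101: 85^1≡85, 85^2≡54, 85^4≡88, 85^8≡68, 85^16≡79, 85^32≡80, 85^64≡37
77 = 64 + 8 + 4 + 1, so 85^77 ≡ 37·68·88·85 ≡ 47 (mod 101)
Right side y^r · r^s mod p:
Squares mod 101: 22^1≡22, 22^2≡80, 22^4≡37, 22^8≡56
13 = 8 + 4 + 1, so 22^13 ≡ 56·37·22 ≡ 33 (mod 101)
Squares mod 101: 13^1≡13, 13^2≡68, 13^4≡79, 13^8≡80, 13^16≡37, 13^32≡56
36 = 32 + 4, so 13^36 ≡ 56·79 ≡ 81 (mod 101)
33·81 = 2673 ≡ 47 (mod 101)
47 ≡ 47 (mod 101), so the signature is genuine.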